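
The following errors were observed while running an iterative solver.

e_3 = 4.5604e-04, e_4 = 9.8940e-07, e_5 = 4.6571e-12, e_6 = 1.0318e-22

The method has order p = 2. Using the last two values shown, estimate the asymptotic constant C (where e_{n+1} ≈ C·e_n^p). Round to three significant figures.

4.76

C ≈ e_6 / e_5^2
  = 1.0318e-22 / (4.6571e-12)^2
  = 1.0318e-22 / 2.16886e-23 ≈ 4.7573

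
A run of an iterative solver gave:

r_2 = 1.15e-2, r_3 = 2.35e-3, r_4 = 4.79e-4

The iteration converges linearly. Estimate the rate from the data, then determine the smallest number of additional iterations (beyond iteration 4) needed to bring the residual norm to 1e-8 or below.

7

Rate ρ ≈ r_4/r_3 = 4.79e-4/2.35e-3 = 0.2038.
After j more steps, r_{4+j} ≈ 4.79e-4·ρ^j; need ρ^j ≤ 1e-8/4.79e-4 = 2.08768e-05.
j ≥ ln(2.08768e-05)/ln(0.2038) = -10.7769/-1.59062 = 6.775.
So 7 more iterations are needed.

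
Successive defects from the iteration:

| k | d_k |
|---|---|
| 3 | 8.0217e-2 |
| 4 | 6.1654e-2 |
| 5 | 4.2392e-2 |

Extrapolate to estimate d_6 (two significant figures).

First estimate the order: p ≈ ln(d_5/d_4) / ln(d_4/d_3) = ln(4.2392e-2/6.1654e-2)/ln(6.1654e-2/8.0217e-2) = ln(0.687579)/ln(0.76859) ≈ 1.4232.
Then d_6 ≈ d_5·(d_5/d_4)^p = 4.2392e-2·(0.687579)^1.4232 = 4.2392e-2·0.586783 ≈ 0.02487.

2.5e-2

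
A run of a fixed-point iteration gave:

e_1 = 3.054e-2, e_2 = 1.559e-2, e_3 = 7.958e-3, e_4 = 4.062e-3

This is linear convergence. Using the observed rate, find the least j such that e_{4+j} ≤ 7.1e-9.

20

Rate ρ ≈ e_4/e_3 = 4.062e-3/7.958e-3 = 0.5104.
After j more steps, e_{4+j} ≈ 4.062e-3·ρ^j; need ρ^j ≤ 7.1e-9/4.062e-3 = 1.74791e-06.
j ≥ ln(1.74791e-06)/ln(0.5104) = -13.2571/-0.67256 = 19.711.
So 20 more iterations are needed.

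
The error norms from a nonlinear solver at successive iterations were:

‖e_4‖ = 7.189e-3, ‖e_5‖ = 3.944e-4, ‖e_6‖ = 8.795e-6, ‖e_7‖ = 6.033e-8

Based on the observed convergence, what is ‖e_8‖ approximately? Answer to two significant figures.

8.8e-11

First estimate the order: p ≈ ln(‖e_7‖/‖e_6‖) / ln(‖e_6‖/‖e_5‖) = ln(6.033e-8/8.795e-6)/ln(8.795e-6/3.944e-4) = ln(0.00685958)/ln(0.0222997) ≈ 1.3100.
Then ‖e_8‖ ≈ ‖e_7‖·(‖e_7‖/‖e_6‖)^p = 6.033e-8·(0.00685958)^1.3100 = 6.033e-8·0.00146403 ≈ 8.832e-11.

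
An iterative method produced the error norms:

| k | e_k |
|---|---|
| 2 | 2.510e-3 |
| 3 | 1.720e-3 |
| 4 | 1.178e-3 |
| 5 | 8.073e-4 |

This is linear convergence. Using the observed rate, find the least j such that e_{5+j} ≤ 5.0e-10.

38

Rate ρ ≈ e_5/e_4 = 8.073e-4/1.178e-3 = 0.6853.
After j more steps, e_{5+j} ≈ 8.073e-4·ρ^j; need ρ^j ≤ 5.0e-10/8.073e-4 = 6.19348e-07.
j ≥ ln(6.19348e-07)/ln(0.6853) = -14.2946/-0.37790 = 37.826.
So 38 more iterations are needed.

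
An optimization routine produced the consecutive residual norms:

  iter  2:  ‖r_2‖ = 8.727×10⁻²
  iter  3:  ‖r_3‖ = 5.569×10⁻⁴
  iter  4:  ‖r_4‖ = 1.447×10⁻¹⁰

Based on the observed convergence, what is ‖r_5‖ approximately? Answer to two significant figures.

2.5e-30

First estimate the order: p ≈ ln(‖r_4‖/‖r_3‖) / ln(‖r_3‖/‖r_2‖) = ln(1.447×10⁻¹⁰/5.569×10⁻⁴)/ln(5.569×10⁻⁴/8.727×10⁻²) = ln(2.59831e-07)/ln(0.00638135) ≈ 3.0000.
Then ‖r_5‖ ≈ ‖r_4‖·(‖r_4‖/‖r_3‖)^p = 1.447×10⁻¹⁰·(2.59831e-07)^3.0000 = 1.447×10⁻¹⁰·1.75417e-20 ≈ 2.538e-30.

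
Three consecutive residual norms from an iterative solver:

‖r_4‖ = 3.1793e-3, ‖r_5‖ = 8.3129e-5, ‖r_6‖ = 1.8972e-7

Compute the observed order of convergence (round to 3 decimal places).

p ≈ ln(‖r_6‖/‖r_5‖) / ln(‖r_5‖/‖r_4‖)
  = ln(1.8972e-7/8.3129e-5) / ln(8.3129e-5/3.1793e-3)
  = ln(0.00228224) / ln(0.026147)
  = -6.082598 / -3.644021 ≈ 1.669199

1.669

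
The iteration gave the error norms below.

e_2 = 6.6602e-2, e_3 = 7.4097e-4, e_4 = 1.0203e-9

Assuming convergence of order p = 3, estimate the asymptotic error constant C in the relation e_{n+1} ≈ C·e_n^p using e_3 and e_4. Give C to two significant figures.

2.5

C ≈ e_4 / e_3^3
  = 1.0203e-9 / (7.4097e-4)^3
  = 1.0203e-9 / 4.0682e-10 ≈ 2.508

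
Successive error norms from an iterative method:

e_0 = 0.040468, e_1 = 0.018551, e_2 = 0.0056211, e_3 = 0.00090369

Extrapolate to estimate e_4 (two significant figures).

First estimate the order: p ≈ ln(e_3/e_2) / ln(e_2/e_1) = ln(0.00090369/0.0056211)/ln(0.0056211/0.018551) = ln(0.160767)/ln(0.303008) ≈ 1.5308.
Then e_4 ≈ e_3·(e_3/e_2)^p = 0.00090369·(0.160767)^1.5308 = 0.00090369·0.0609321 ≈ 5.506e-05.

5.5e-5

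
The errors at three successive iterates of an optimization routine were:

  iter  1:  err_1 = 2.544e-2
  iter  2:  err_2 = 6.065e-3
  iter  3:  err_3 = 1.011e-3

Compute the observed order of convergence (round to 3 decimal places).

1.250

p ≈ ln(err_3/err_2) / ln(err_2/err_1)
  = ln(1.011e-3/6.065e-3) / ln(6.065e-3/2.544e-2)
  = ln(0.166694) / ln(0.238404)
  = -1.791595 / -1.433789 ≈ 1.249553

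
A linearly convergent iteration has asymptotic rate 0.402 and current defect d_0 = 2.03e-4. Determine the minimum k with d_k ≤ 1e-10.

After k steps, d_k ≈ 2.03e-4·0.402^k.
Need 0.402^k ≤ 1e-10/2.03e-4 = 4.92611e-07.
k ≥ ln(4.92611e-07)/ln(0.402) = -14.5235/-0.91130 = 15.937.
Smallest integer k = 16.

16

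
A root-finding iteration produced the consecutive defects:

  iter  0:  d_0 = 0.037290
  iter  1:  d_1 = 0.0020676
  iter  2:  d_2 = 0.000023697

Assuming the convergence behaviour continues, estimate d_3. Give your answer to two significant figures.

First estimate the order: p ≈ ln(d_2/d_1) / ln(d_1/d_0) = ln(0.000023697/0.0020676)/ln(0.0020676/0.037290) = ln(0.0114611)/ln(0.0554465) ≈ 1.5450.
Then d_3 ≈ d_2·(d_2/d_1)^p = 0.000023697·(0.0114611)^1.5450 = 0.000023697·0.00100347 ≈ 2.378e-08.

2.4e-8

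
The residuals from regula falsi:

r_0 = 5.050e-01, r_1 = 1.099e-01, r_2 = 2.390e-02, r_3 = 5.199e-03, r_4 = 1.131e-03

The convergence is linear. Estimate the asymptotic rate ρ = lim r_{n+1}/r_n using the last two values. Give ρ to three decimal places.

ρ ≈ r_4/r_3 = 1.131e-03/5.199e-03 = 0.21754

0.218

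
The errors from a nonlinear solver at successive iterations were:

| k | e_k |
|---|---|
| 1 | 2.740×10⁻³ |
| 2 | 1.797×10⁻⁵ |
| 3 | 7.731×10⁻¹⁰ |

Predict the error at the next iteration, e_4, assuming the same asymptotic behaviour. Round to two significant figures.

First estimate the order: p ≈ ln(e_3/e_2) / ln(e_2/e_1) = ln(7.731×10⁻¹⁰/1.797×10⁻⁵)/ln(1.797×10⁻⁵/2.740×10⁻³) = ln(4.30217e-05)/ln(0.00655839) ≈ 2.0000.
Then e_4 ≈ e_3·(e_3/e_2)^p = 7.731×10⁻¹⁰·(4.30217e-05)^2.0000 = 7.731×10⁻¹⁰·1.85087e-09 ≈ 1.431e-18.

1.4e-18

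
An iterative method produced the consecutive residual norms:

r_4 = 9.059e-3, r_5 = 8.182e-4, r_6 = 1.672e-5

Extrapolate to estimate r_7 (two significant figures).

First estimate the order: p ≈ ln(r_6/r_5) / ln(r_5/r_4) = ln(1.672e-5/8.182e-4)/ln(8.182e-4/9.059e-3) = ln(0.0204351)/ln(0.090319) ≈ 1.6181.
Then r_7 ≈ r_6·(r_6/r_5)^p = 1.672e-5·(0.0204351)^1.6181 = 1.672e-5·0.0018451 ≈ 3.085e-08.

3.1e-8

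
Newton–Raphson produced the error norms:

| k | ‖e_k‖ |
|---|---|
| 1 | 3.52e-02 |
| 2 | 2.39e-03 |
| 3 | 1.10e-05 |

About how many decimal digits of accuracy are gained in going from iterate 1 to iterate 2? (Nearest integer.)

1

Digits gained ≈ log₁₀(‖e_1‖/‖e_2‖) = log₁₀(3.52e-02/2.39e-03) = log₁₀(14.728) ≈ 1.168.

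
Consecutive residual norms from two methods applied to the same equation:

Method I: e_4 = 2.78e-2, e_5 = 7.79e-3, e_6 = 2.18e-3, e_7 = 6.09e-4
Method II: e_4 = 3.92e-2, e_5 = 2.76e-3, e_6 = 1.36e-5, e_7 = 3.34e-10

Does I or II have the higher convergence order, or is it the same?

Method I: p ≈ ln(6.09e-4/2.18e-3)/ln(2.18e-3/7.79e-3) ≈ 1.00.
Method II: p ≈ ln(3.34e-10/1.36e-5)/ln(1.36e-5/2.76e-3) ≈ 2.00.
Method II has the higher order (≈2.0 vs ≈1.0).

II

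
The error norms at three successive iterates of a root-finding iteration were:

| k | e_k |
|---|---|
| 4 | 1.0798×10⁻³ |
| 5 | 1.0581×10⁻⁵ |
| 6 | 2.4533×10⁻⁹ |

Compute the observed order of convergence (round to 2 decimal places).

p ≈ ln(e_6/e_5) / ln(e_5/e_4)
  = ln(2.4533×10⁻⁹/1.0581×10⁻⁵) / ln(1.0581×10⁻⁵/1.0798×10⁻³)
  = ln(0.000231859) / ln(0.00979904)
  = -8.36938 / -4.62547 ≈ 1.80941

1.81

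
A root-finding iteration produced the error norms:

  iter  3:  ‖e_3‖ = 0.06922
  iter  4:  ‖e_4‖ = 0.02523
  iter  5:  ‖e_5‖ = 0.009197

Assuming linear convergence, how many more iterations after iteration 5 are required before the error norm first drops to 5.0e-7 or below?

10

Rate ρ ≈ ‖e_5‖/‖e_4‖ = 0.009197/0.02523 = 0.3645.
After j more steps, ‖e_{5+j}‖ ≈ 0.009197·ρ^j; need ρ^j ≤ 5.0e-7/0.009197 = 5.43656e-05.
j ≥ ln(5.43656e-05)/ln(0.3645) = -9.8198/-1.00923 = 9.730.
So 10 more iterations are needed.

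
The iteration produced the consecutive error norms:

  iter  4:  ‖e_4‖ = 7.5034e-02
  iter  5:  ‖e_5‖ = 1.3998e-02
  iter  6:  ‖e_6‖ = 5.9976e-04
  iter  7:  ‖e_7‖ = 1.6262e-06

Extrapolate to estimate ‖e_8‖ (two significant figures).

2.5e-11

First estimate the order: p ≈ ln(‖e_7‖/‖e_6‖) / ln(‖e_6‖/‖e_5‖) = ln(1.6262e-06/5.9976e-04)/ln(5.9976e-04/1.3998e-02) = ln(0.00271142)/ln(0.0428461) ≈ 1.8762.
Then ‖e_8‖ ≈ ‖e_7‖·(‖e_7‖/‖e_6‖)^p = 1.6262e-06·(0.00271142)^1.8762 = 1.6262e-06·1.52814e-05 ≈ 2.485e-11.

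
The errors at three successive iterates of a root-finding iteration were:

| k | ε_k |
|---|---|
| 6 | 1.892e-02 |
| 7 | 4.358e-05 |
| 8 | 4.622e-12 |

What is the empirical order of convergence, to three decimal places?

p ≈ ln(ε_8/ε_7) / ln(ε_7/ε_6)
  = ln(4.622e-12/4.358e-05) / ln(4.358e-05/1.892e-02)
  = ln(1.06058e-07) / ln(0.00230338)
  = -16.059280 / -6.073378 ≈ 2.644209

2.644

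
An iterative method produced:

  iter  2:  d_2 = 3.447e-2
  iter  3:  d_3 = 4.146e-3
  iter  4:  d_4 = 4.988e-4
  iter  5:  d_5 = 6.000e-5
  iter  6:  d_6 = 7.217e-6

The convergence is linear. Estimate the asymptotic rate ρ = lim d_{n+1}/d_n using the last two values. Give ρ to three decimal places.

0.120

ρ ≈ d_6/d_5 = 7.217e-6/6.000e-5 = 0.12028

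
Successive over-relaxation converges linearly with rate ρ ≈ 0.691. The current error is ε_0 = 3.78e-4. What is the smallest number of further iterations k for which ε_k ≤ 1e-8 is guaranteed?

After k steps, ε_k ≈ 3.78e-4·0.691^k.
Need 0.691^k ≤ 1e-8/3.78e-4 = 2.6455e-05.
k ≥ ln(2.6455e-05)/ln(0.691) = -10.5401/-0.36962 = 28.516.
Smallest integer k = 29.

29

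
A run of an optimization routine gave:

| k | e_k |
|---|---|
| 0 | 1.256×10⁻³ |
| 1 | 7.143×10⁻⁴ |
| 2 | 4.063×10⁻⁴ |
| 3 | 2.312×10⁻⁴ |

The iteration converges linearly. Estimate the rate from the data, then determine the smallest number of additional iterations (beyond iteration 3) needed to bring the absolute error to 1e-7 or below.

14

Rate ρ ≈ e_3/e_2 = 2.312×10⁻⁴/4.063×10⁻⁴ = 0.5690.
After j more steps, e_{3+j} ≈ 2.312×10⁻⁴·ρ^j; need ρ^j ≤ 1e-7/2.312×10⁻⁴ = 0.000432526.
j ≥ ln(0.000432526)/ln(0.5690) = -7.7459/-0.56387 = 13.737.
So 14 more iterations are needed.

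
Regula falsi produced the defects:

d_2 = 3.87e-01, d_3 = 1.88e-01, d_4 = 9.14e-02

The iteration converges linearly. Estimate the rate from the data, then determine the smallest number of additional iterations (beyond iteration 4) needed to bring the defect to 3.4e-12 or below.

34

Rate ρ ≈ d_4/d_3 = 9.14e-02/1.88e-01 = 0.4862.
After j more steps, d_{4+j} ≈ 9.14e-02·ρ^j; need ρ^j ≤ 3.4e-12/9.14e-02 = 3.71991e-11.
j ≥ ln(3.71991e-11)/ln(0.4862) = -24.0147/-0.72114 = 33.301.
So 34 more iterations are needed.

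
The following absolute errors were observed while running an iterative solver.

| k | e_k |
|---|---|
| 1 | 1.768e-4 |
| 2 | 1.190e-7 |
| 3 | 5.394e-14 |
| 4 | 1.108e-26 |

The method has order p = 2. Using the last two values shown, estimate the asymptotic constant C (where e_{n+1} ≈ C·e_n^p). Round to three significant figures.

3.81

C ≈ e_4 / e_3^2
  = 1.108e-26 / (5.394e-14)^2
  = 1.108e-26 / 2.90952e-27 ≈ 3.8082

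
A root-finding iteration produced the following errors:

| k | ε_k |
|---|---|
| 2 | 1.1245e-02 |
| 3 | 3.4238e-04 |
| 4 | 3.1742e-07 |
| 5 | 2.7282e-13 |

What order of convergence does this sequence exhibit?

2

Consecutive ratios: ε_5/ε_4 = 2.7282e-13/3.1742e-07 = 8.59492e-07, ε_4/ε_3 = 3.1742e-07/3.4238e-04 = 0.000927099.
p ≈ ln(8.59492e-07)/ln(0.000927099) = -13.9669/-6.9835 ≈ 2.00.
So the convergence is quadratic (order 2).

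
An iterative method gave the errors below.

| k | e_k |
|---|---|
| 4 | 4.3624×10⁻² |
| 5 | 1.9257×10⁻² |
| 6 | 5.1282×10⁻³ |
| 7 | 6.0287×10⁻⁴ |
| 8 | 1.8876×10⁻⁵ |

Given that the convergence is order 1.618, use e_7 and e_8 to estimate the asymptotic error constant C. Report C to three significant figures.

3.06

C ≈ e_8 / e_7^1.618
  = 1.8876×10⁻⁵ / (6.0287×10⁻⁴)^1.618
  = 1.8876×10⁻⁵ / 6.17166e-06 ≈ 3.0585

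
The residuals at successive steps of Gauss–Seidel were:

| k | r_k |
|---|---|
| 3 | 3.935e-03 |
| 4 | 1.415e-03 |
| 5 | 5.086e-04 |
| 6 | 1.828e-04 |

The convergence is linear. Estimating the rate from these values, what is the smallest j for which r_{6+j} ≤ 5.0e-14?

Rate ρ ≈ r_6/r_5 = 1.828e-04/5.086e-04 = 0.3594.
After j more steps, r_{6+j} ≈ 1.828e-04·ρ^j; need ρ^j ≤ 5.0e-14/1.828e-04 = 2.73523e-10.
j ≥ ln(2.73523e-10)/ln(0.3594) = -22.0196/-1.02332 = 21.518.
So 22 more iterations are needed.

22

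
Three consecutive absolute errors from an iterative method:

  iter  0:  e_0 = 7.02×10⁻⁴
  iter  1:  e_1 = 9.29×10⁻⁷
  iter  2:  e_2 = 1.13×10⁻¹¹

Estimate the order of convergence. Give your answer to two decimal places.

1.71

p ≈ ln(e_2/e_1) / ln(e_1/e_0)
  = ln(1.13×10⁻¹¹/9.29×10⁻⁷) / ln(9.29×10⁻⁷/7.02×10⁻⁴)
  = ln(1.21636e-05) / ln(0.00132336)
  = -11.31706 / -6.62758 ≈ 1.70757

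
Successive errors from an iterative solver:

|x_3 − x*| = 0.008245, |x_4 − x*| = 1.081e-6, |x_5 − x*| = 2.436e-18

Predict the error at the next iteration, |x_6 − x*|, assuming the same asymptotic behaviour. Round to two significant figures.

First estimate the order: p ≈ ln(|x_5 − x*|/|x_4 − x*|) / ln(|x_4 − x*|/|x_3 − x*|) = ln(2.436e-18/1.081e-6)/ln(1.081e-6/0.008245) = ln(2.25347e-12)/ln(0.00013111) ≈ 3.0000.
Then |x_6 − x*| ≈ |x_5 − x*|·(|x_5 − x*|/|x_4 − x*|)^p = 2.436e-18·(2.25347e-12)^3.0000 = 2.436e-18·1.14434e-35 ≈ 2.788e-53.

2.8e-53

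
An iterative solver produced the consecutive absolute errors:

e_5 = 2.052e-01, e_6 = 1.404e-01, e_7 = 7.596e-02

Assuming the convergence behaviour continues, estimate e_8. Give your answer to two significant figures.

2.8e-2

First estimate the order: p ≈ ln(e_7/e_6) / ln(e_6/e_5) = ln(7.596e-02/1.404e-01)/ln(1.404e-01/2.052e-01) = ln(0.541026)/ln(0.684211) ≈ 1.6187.
Then e_8 ≈ e_7·(e_7/e_6)^p = 7.596e-02·(0.541026)^1.6187 = 7.596e-02·0.369965 ≈ 0.0281.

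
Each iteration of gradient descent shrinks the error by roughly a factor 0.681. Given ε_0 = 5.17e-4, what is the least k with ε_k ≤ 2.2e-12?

51

After k steps, ε_k ≈ 5.17e-4·0.681^k.
Need 0.681^k ≤ 2.2e-12/5.17e-4 = 4.25532e-09.
k ≥ ln(4.25532e-09)/ln(0.681) = -19.2751/-0.38419 = 50.171.
Smallest integer k = 51.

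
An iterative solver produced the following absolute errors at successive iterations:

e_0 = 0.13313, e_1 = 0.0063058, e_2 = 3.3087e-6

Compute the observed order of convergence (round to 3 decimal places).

p ≈ ln(e_2/e_1) / ln(e_1/e_0)
  = ln(3.3087e-6/0.0063058) / ln(0.0063058/0.13313)
  = ln(0.000524707) / ln(0.0473657)
  = -7.552671 / -3.049857 ≈ 2.476402

2.476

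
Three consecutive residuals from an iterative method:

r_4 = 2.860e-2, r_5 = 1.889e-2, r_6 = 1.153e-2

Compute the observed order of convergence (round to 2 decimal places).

1.19

p ≈ ln(r_6/r_5) / ln(r_5/r_4)
  = ln(1.153e-2/1.889e-2) / ln(1.889e-2/2.860e-2)
  = ln(0.610376) / ln(0.66049)
  = -0.49368 / -0.41477 ≈ 1.19025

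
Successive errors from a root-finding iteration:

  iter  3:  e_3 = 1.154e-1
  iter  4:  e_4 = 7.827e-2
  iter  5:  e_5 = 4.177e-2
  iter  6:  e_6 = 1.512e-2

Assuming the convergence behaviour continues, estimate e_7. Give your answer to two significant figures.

2.9e-3

First estimate the order: p ≈ ln(e_6/e_5) / ln(e_5/e_4) = ln(1.512e-2/4.177e-2)/ln(4.177e-2/7.827e-2) = ln(0.361982)/ln(0.533666) ≈ 1.6181.
Then e_7 ≈ e_6·(e_6/e_5)^p = 1.512e-2·(0.361982)^1.6181 = 1.512e-2·0.193157 ≈ 0.002921.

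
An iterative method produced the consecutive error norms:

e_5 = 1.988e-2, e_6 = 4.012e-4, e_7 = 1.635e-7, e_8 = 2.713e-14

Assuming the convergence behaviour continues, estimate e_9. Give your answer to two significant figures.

7.5e-28

First estimate the order: p ≈ ln(e_8/e_7) / ln(e_7/e_6) = ln(2.713e-14/1.635e-7)/ln(1.635e-7/4.012e-4) = ln(1.65933e-07)/ln(0.000407527) ≈ 2.0001.
Then e_9 ≈ e_8·(e_8/e_7)^p = 2.713e-14·(1.65933e-07)^2.0001 = 2.713e-14·2.74908e-14 ≈ 7.458e-28.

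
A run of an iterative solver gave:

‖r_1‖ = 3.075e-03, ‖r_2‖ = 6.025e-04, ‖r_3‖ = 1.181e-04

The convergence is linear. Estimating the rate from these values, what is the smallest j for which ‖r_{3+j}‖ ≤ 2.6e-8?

6

Rate ρ ≈ ‖r_3‖/‖r_2‖ = 1.181e-04/6.025e-04 = 0.1960.
After j more steps, ‖r_{3+j}‖ ≈ 1.181e-04·ρ^j; need ρ^j ≤ 2.6e-8/1.181e-04 = 0.000220152.
j ≥ ln(0.000220152)/ln(0.1960) = -8.4212/-1.62964 = 5.168.
So 6 more iterations are needed.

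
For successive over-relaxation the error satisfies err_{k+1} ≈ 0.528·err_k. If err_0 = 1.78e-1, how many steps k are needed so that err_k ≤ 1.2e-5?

16

After k steps, err_k ≈ 1.78e-1·0.528^k.
Need 0.528^k ≤ 1.2e-5/1.78e-1 = 6.74157e-05.
k ≥ ln(6.74157e-05)/ln(0.528) = -9.6046/-0.63866 = 15.039.
Smallest integer k = 16.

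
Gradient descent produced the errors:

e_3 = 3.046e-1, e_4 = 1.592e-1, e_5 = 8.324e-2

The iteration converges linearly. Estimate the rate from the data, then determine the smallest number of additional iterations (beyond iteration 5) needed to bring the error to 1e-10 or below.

32

Rate ρ ≈ e_5/e_4 = 8.324e-2/1.592e-1 = 0.5229.
After j more steps, e_{5+j} ≈ 8.324e-2·ρ^j; need ρ^j ≤ 1e-10/8.324e-2 = 1.20135e-09.
j ≥ ln(1.20135e-09)/ln(0.5229) = -20.5398/-0.64837 = 31.679.
So 32 more iterations are needed.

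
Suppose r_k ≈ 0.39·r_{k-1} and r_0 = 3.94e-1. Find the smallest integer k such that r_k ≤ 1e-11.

After k steps, r_k ≈ 3.94e-1·0.39^k.
Need 0.39^k ≤ 1e-11/3.94e-1 = 2.53807e-11.
k ≥ ln(2.53807e-11)/ln(0.39) = -24.3970/-0.94161 = 25.910.
Smallest integer k = 26.

26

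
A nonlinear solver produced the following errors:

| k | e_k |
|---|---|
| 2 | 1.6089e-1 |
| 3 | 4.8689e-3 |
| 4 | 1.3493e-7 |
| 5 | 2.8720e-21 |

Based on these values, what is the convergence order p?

3

Consecutive ratios: e_5/e_4 = 2.8720e-21/1.3493e-7 = 2.12851e-14, e_4/e_3 = 1.3493e-7/4.8689e-3 = 2.77126e-05.
p ≈ ln(2.12851e-14)/ln(2.77126e-05) = -31.4808/-10.4936 ≈ 3.00.
So the convergence is cubic (order 3).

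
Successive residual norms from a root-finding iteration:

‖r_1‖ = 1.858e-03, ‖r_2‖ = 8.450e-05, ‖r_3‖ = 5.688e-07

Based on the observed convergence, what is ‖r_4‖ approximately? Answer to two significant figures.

1.7e-10

First estimate the order: p ≈ ln(‖r_3‖/‖r_2‖) / ln(‖r_2‖/‖r_1‖) = ln(5.688e-07/8.450e-05)/ln(8.450e-05/1.858e-03) = ln(0.00673136)/ln(0.045479) ≈ 1.6182.
Then ‖r_4‖ ≈ ‖r_3‖·(‖r_3‖/‖r_2‖)^p = 5.688e-07·(0.00673136)^1.6182 = 5.688e-07·0.000305799 ≈ 1.739e-10.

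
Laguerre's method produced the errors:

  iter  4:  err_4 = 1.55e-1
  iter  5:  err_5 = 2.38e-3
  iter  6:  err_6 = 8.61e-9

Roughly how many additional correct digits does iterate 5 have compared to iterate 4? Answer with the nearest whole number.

2

Digits gained ≈ log₁₀(err_4/err_5) = log₁₀(1.55e-1/2.38e-3) = log₁₀(65.1261) ≈ 1.814.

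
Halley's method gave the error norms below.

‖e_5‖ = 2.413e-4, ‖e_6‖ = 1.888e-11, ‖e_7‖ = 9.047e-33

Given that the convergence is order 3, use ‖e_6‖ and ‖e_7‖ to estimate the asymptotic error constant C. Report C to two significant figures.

1.3

C ≈ ‖e_7‖ / ‖e_6‖^3
  = 9.047e-33 / (1.888e-11)^3
  = 9.047e-33 / 6.72986e-33 ≈ 1.3443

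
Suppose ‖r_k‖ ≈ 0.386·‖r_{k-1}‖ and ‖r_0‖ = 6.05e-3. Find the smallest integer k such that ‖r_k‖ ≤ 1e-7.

12

After k steps, ‖r_k‖ ≈ 6.05e-3·0.386^k.
Need 0.386^k ≤ 1e-7/6.05e-3 = 1.65289e-05.
k ≥ ln(1.65289e-05)/ln(0.386) = -11.0104/-0.95192 = 11.567.
Smallest integer k = 12.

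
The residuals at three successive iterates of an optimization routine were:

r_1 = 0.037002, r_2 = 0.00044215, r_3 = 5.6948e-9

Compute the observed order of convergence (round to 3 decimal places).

p ≈ ln(r_3/r_2) / ln(r_2/r_1)
  = ln(5.6948e-9/0.00044215) / ln(0.00044215/0.037002)
  = ln(1.28798e-05) / ln(0.0119494)
  = -11.259850 / -4.427074 ≈ 2.543407

2.543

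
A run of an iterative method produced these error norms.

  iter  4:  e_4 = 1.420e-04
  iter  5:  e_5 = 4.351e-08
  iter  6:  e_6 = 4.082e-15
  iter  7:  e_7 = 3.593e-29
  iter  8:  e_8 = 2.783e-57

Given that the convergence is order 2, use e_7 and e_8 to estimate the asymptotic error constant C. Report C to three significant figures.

2.16

C ≈ e_8 / e_7^2
  = 2.783e-57 / (3.593e-29)^2
  = 2.783e-57 / 1.29096e-57 ≈ 2.1558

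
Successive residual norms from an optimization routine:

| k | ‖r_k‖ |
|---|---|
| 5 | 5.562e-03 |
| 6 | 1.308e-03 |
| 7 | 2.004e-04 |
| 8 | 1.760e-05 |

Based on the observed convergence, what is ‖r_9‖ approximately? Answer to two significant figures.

7.5e-7

First estimate the order: p ≈ ln(‖r_8‖/‖r_7‖) / ln(‖r_7‖/‖r_6‖) = ln(1.760e-05/2.004e-04)/ln(2.004e-04/1.308e-03) = ln(0.0878244)/ln(0.153211) ≈ 1.2966.
Then ‖r_9‖ ≈ ‖r_8‖·(‖r_8‖/‖r_7‖)^p = 1.760e-05·(0.0878244)^1.2966 = 1.760e-05·0.0426866 ≈ 7.513e-07.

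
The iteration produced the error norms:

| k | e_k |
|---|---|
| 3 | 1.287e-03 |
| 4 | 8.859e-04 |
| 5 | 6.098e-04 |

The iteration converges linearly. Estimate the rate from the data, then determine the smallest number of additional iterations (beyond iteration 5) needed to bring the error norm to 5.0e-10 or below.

Rate ρ ≈ e_5/e_4 = 6.098e-04/8.859e-04 = 0.6883.
After j more steps, e_{5+j} ≈ 6.098e-04·ρ^j; need ρ^j ≤ 5.0e-10/6.098e-04 = 8.19941e-07.
j ≥ ln(8.19941e-07)/ln(0.6883) = -14.0140/-0.37353 = 37.518.
So 38 more iterations are needed.

38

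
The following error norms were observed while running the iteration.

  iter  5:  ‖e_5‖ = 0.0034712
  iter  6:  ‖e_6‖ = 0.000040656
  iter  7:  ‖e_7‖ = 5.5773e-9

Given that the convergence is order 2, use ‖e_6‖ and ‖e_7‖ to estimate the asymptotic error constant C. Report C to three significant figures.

C ≈ ‖e_7‖ / ‖e_6‖^2
  = 5.5773e-9 / (0.000040656)^2
  = 5.5773e-9 / 1.65291e-09 ≈ 3.3742

3.37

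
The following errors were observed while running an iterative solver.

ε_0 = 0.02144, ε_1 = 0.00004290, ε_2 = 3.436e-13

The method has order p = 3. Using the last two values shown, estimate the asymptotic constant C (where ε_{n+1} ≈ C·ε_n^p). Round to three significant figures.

4.35

C ≈ ε_2 / ε_1^3
  = 3.436e-13 / (0.00004290)^3
  = 3.436e-13 / 7.89536e-14 ≈ 4.3519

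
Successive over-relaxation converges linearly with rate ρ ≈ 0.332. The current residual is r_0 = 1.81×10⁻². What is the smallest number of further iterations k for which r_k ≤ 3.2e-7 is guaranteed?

After k steps, r_k ≈ 1.81×10⁻²·0.332^k.
Need 0.332^k ≤ 3.2e-7/1.81×10⁻² = 1.76796e-05.
k ≥ ln(1.76796e-05)/ln(0.332) = -10.9431/-1.10262 = 9.925.
Smallest integer k = 10.

10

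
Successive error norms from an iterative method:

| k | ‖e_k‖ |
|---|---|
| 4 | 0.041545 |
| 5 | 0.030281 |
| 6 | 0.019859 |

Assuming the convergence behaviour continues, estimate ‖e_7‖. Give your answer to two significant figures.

1.1e-2

First estimate the order: p ≈ ln(‖e_6‖/‖e_5‖) / ln(‖e_5‖/‖e_4‖) = ln(0.019859/0.030281)/ln(0.030281/0.041545) = ln(0.655824)/ln(0.728872) ≈ 1.3339.
Then ‖e_7‖ ≈ ‖e_6‖·(‖e_6‖/‖e_5‖)^p = 0.019859·(0.655824)^1.3339 = 0.019859·0.569656 ≈ 0.01131.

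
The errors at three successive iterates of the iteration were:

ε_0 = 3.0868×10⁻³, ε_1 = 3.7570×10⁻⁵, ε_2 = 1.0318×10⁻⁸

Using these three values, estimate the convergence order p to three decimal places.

p ≈ ln(ε_2/ε_1) / ln(ε_1/ε_0)
  = ln(1.0318×10⁻⁸/3.7570×10⁻⁵) / ln(3.7570×10⁻⁵/3.0868×10⁻³)
  = ln(0.000274634) / ln(0.0121712)
  = -8.200071 / -4.408683 ≈ 1.859982

1.860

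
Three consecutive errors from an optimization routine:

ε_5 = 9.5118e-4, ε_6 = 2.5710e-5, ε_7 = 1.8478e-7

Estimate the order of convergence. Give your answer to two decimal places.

1.37

p ≈ ln(ε_7/ε_6) / ln(ε_6/ε_5)
  = ln(1.8478e-7/2.5710e-5) / ln(2.5710e-5/9.5118e-4)
  = ln(0.00718709) / ln(0.0270296)
  = -4.93547 / -3.61082 ≈ 1.36686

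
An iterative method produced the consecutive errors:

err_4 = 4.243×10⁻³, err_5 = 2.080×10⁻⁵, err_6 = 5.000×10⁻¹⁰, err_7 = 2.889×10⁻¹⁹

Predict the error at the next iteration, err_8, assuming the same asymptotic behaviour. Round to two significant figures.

9.6e-38

First estimate the order: p ≈ ln(err_7/err_6) / ln(err_6/err_5) = ln(2.889×10⁻¹⁹/5.000×10⁻¹⁰)/ln(5.000×10⁻¹⁰/2.080×10⁻⁵) = ln(5.778e-10)/ln(2.40385e-05) ≈ 2.0000.
Then err_8 ≈ err_7·(err_7/err_6)^p = 2.889×10⁻¹⁹·(5.778e-10)^2.0000 = 2.889×10⁻¹⁹·3.33853e-19 ≈ 9.645e-38.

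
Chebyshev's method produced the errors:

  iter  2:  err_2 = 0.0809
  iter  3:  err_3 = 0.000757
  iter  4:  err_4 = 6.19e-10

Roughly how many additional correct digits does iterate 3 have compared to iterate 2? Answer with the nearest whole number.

2

Digits gained ≈ log₁₀(err_2/err_3) = log₁₀(0.0809/0.000757) = log₁₀(106.869) ≈ 2.029.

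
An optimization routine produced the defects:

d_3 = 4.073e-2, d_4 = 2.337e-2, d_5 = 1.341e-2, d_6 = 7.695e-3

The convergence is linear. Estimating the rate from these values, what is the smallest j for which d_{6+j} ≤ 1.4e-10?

33

Rate ρ ≈ d_6/d_5 = 7.695e-3/1.341e-2 = 0.5738.
After j more steps, d_{6+j} ≈ 7.695e-3·ρ^j; need ρ^j ≤ 1.4e-10/7.695e-3 = 1.81936e-08.
j ≥ ln(1.81936e-08)/ln(0.5738) = -17.8222/-0.55547 = 32.085.
So 33 more iterations are needed.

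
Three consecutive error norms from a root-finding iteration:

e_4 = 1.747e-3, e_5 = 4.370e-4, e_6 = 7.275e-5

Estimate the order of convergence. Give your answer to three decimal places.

1.294

p ≈ ln(e_6/e_5) / ln(e_5/e_4)
  = ln(7.275e-5/4.370e-4) / ln(4.370e-4/1.747e-3)
  = ln(0.166476) / ln(0.250143)
  = -1.792904 / -1.385723 ≈ 1.293840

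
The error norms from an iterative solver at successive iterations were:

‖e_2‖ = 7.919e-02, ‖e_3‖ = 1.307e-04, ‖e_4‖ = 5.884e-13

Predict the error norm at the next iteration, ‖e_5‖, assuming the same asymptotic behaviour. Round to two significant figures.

5.4e-38

First estimate the order: p ≈ ln(‖e_4‖/‖e_3‖) / ln(‖e_3‖/‖e_2‖) = ln(5.884e-13/1.307e-04)/ln(1.307e-04/7.919e-02) = ln(4.50191e-09)/ln(0.00165046) ≈ 2.9998.
Then ‖e_5‖ ≈ ‖e_4‖·(‖e_4‖/‖e_3‖)^p = 5.884e-13·(4.50191e-09)^2.9998 = 5.884e-13·9.15925e-26 ≈ 5.389e-38.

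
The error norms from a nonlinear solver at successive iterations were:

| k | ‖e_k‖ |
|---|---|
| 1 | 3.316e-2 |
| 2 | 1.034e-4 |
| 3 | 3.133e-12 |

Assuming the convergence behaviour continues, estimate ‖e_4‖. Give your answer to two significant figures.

8.7e-35

First estimate the order: p ≈ ln(‖e_3‖/‖e_2‖) / ln(‖e_2‖/‖e_1‖) = ln(3.133e-12/1.034e-4)/ln(1.034e-4/3.316e-2) = ln(3.02998e-08)/ln(0.00311821) ≈ 3.0001.
Then ‖e_4‖ ≈ ‖e_3‖·(‖e_3‖/‖e_2‖)^p = 3.133e-12·(3.02998e-08)^3.0001 = 3.133e-12·2.77695e-23 ≈ 8.7e-35.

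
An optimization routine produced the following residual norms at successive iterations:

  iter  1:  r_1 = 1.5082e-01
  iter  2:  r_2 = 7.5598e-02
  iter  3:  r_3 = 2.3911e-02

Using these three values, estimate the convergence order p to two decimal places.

1.67

p ≈ ln(r_3/r_2) / ln(r_2/r_1)
  = ln(2.3911e-02/7.5598e-02) / ln(7.5598e-02/1.5082e-01)
  = ln(0.316291) / ln(0.501247)
  = -1.15109 / -0.69066 ≈ 1.66665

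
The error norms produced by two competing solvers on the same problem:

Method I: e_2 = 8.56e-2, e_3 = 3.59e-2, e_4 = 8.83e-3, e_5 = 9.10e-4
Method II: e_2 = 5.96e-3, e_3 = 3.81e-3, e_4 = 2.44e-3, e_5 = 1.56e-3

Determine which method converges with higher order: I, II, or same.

I

Method I: p ≈ ln(9.10e-4/8.83e-3)/ln(8.83e-3/3.59e-2) ≈ 1.62.
Method II: p ≈ ln(1.56e-3/2.44e-3)/ln(2.44e-3/3.81e-3) ≈ 1.00.
Method I has the higher order (≈1.6 vs ≈1.0).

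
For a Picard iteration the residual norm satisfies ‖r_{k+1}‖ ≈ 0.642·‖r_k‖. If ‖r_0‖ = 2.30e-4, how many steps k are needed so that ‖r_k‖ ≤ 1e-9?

After k steps, ‖r_k‖ ≈ 2.30e-4·0.642^k.
Need 0.642^k ≤ 1e-9/2.30e-4 = 4.34783e-06.
k ≥ ln(4.34783e-06)/ln(0.642) = -12.3458/-0.44317 = 27.858.
Smallest integer k = 28.

28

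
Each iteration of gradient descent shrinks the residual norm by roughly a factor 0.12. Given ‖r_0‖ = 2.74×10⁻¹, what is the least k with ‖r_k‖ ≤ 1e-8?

9

After k steps, ‖r_k‖ ≈ 2.74×10⁻¹·0.12^k.
Need 0.12^k ≤ 1e-8/2.74×10⁻¹ = 3.64964e-08.
k ≥ ln(3.64964e-08)/ln(0.12) = -17.1261/-2.12026 = 8.077.
Smallest integer k = 9.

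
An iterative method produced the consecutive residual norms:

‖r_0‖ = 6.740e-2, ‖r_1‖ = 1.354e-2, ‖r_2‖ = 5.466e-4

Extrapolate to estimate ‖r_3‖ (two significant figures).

First estimate the order: p ≈ ln(‖r_2‖/‖r_1‖) / ln(‖r_1‖/‖r_0‖) = ln(5.466e-4/1.354e-2)/ln(1.354e-2/6.740e-2) = ln(0.0403693)/ln(0.20089) ≈ 1.9998.
Then ‖r_3‖ ≈ ‖r_2‖·(‖r_2‖/‖r_1‖)^p = 5.466e-4·(0.0403693)^1.9998 = 5.466e-4·0.00163073 ≈ 8.914e-07.

8.9e-7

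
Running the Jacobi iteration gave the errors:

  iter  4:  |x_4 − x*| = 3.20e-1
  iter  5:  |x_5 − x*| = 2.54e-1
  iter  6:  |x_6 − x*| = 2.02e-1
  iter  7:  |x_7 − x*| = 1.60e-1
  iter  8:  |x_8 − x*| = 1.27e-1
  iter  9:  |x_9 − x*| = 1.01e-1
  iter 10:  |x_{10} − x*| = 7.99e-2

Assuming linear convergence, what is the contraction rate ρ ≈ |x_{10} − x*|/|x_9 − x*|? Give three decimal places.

ρ ≈ |x_{10} − x*|/|x_9 − x*| = 7.99e-2/1.01e-1 = 0.79109

0.791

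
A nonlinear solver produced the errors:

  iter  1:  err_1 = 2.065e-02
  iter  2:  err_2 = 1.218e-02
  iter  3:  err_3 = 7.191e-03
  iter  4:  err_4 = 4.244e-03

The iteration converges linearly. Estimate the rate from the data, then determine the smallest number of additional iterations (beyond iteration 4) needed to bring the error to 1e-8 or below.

25

Rate ρ ≈ err_4/err_3 = 4.244e-03/7.191e-03 = 0.5902.
After j more steps, err_{4+j} ≈ 4.244e-03·ρ^j; need ρ^j ≤ 1e-8/4.244e-03 = 2.35627e-06.
j ≥ ln(2.35627e-06)/ln(0.5902) = -12.9584/-0.52729 = 24.575.
So 25 more iterations are needed.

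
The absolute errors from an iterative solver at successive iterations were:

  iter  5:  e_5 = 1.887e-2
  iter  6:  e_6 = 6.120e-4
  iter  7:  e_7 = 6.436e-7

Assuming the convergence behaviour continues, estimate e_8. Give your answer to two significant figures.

First estimate the order: p ≈ ln(e_7/e_6) / ln(e_6/e_5) = ln(6.436e-7/6.120e-4)/ln(6.120e-4/1.887e-2) = ln(0.00105163)/ln(0.0324324) ≈ 2.0001.
Then e_8 ≈ e_7·(e_7/e_6)^p = 6.436e-7·(0.00105163)^2.0001 = 6.436e-7·1.10517e-06 ≈ 7.113e-13.

7.1e-13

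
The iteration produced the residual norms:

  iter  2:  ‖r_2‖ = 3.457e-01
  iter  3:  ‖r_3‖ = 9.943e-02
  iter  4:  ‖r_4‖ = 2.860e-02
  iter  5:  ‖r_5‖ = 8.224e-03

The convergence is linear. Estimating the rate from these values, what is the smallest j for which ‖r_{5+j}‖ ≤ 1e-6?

8

Rate ρ ≈ ‖r_5‖/‖r_4‖ = 8.224e-03/2.860e-02 = 0.2876.
After j more steps, ‖r_{5+j}‖ ≈ 8.224e-03·ρ^j; need ρ^j ≤ 1e-6/8.224e-03 = 0.000121595.
j ≥ ln(0.000121595)/ln(0.2876) = -9.0148/-1.24618 = 7.234.
So 8 more iterations are needed.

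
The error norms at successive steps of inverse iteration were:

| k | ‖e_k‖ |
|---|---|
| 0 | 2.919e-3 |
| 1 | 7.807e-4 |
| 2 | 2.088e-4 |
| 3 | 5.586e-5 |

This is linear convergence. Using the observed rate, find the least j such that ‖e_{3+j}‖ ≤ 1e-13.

Rate ρ ≈ ‖e_3‖/‖e_2‖ = 5.586e-5/2.088e-4 = 0.2675.
After j more steps, ‖e_{3+j}‖ ≈ 5.586e-5·ρ^j; need ρ^j ≤ 1e-13/5.586e-5 = 1.79019e-09.
j ≥ ln(1.79019e-09)/ln(0.2675) = -20.1409/-1.31864 = 15.274.
So 16 more iterations are needed.

16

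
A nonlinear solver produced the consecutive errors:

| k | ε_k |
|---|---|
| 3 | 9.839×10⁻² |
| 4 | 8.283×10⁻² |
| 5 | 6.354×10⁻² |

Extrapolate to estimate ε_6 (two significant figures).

4.2e-2

First estimate the order: p ≈ ln(ε_5/ε_4) / ln(ε_4/ε_3) = ln(6.354×10⁻²/8.283×10⁻²)/ln(8.283×10⁻²/9.839×10⁻²) = ln(0.767113)/ln(0.841854) ≈ 1.5401.
Then ε_6 ≈ ε_5·(ε_5/ε_4)^p = 6.354×10⁻²·(0.767113)^1.5401 = 6.354×10⁻²·0.664771 ≈ 0.04224.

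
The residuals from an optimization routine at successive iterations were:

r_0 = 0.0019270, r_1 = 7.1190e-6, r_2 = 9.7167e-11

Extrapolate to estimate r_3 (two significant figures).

First estimate the order: p ≈ ln(r_2/r_1) / ln(r_1/r_0) = ln(9.7167e-11/7.1190e-6)/ln(7.1190e-6/0.0019270) = ln(1.3649e-05)/ln(0.00369434) ≈ 2.0000.
Then r_3 ≈ r_2·(r_2/r_1)^p = 9.7167e-11·(1.3649e-05)^2.0000 = 9.7167e-11·1.86295e-10 ≈ 1.81e-20.

1.8e-20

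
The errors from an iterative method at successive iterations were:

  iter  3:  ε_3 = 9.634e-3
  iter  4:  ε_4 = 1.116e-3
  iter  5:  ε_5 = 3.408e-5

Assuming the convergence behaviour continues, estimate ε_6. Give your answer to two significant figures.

1.2e-7

First estimate the order: p ≈ ln(ε_5/ε_4) / ln(ε_4/ε_3) = ln(3.408e-5/1.116e-3)/ln(1.116e-3/9.634e-3) = ln(0.0305376)/ln(0.11584) ≈ 1.6185.
Then ε_6 ≈ ε_5·(ε_5/ε_4)^p = 3.408e-5·(0.0305376)^1.6185 = 3.408e-5·0.00352944 ≈ 1.203e-07.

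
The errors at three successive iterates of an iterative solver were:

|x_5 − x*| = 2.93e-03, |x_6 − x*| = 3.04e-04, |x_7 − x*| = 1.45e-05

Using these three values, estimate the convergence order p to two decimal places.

1.34

p ≈ ln(|x_7 − x*|/|x_6 − x*|) / ln(|x_6 − x*|/|x_5 − x*|)
  = ln(1.45e-05/3.04e-04) / ln(3.04e-04/2.93e-03)
  = ln(0.0476974) / ln(0.103754)
  = -3.04288 / -2.26573 ≈ 1.34300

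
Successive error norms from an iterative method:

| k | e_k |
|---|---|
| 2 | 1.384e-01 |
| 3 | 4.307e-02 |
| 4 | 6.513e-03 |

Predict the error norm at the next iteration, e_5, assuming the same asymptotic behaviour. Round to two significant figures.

First estimate the order: p ≈ ln(e_4/e_3) / ln(e_3/e_2) = ln(6.513e-03/4.307e-02)/ln(4.307e-02/1.384e-01) = ln(0.151219)/ln(0.311199) ≈ 1.6183.
Then e_5 ≈ e_4·(e_4/e_3)^p = 6.513e-03·(0.151219)^1.6183 = 6.513e-03·0.0470281 ≈ 0.0003063.

3.1e-4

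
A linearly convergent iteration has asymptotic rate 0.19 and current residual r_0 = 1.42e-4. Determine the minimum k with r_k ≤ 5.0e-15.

After k steps, r_k ≈ 1.42e-4·0.19^k.
Need 0.19^k ≤ 5.0e-15/1.42e-4 = 3.52113e-11.
k ≥ ln(3.52113e-11)/ln(0.19) = -24.0697/-1.66073 = 14.493.
Smallest integer k = 15.

15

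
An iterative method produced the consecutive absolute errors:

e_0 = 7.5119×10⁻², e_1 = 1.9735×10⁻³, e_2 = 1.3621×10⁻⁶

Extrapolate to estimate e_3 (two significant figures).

First estimate the order: p ≈ ln(e_2/e_1) / ln(e_1/e_0) = ln(1.3621×10⁻⁶/1.9735×10⁻³)/ln(1.9735×10⁻³/7.5119×10⁻²) = ln(0.000690195)/ln(0.0262716) ≈ 2.0000.
Then e_3 ≈ e_2·(e_2/e_1)^p = 1.3621×10⁻⁶·(0.000690195)^2.0000 = 1.3621×10⁻⁶·4.76369e-07 ≈ 6.489e-13.

6.5e-13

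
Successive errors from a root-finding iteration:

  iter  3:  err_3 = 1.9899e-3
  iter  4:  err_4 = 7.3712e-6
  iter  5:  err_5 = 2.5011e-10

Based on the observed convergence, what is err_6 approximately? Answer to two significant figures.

1.5e-18

First estimate the order: p ≈ ln(err_5/err_4) / ln(err_4/err_3) = ln(2.5011e-10/7.3712e-6)/ln(7.3712e-6/1.9899e-3) = ln(3.39307e-05)/ln(0.00370431) ≈ 1.8383.
Then err_6 ≈ err_5·(err_5/err_4)^p = 2.5011e-10·(3.39307e-05)^1.8383 = 2.5011e-10·6.07979e-09 ≈ 1.521e-18.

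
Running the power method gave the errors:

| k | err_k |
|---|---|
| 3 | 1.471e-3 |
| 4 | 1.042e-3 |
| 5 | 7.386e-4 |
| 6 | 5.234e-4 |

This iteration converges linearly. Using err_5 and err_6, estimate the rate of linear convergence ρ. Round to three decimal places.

0.709

ρ ≈ err_6/err_5 = 5.234e-4/7.386e-4 = 0.70864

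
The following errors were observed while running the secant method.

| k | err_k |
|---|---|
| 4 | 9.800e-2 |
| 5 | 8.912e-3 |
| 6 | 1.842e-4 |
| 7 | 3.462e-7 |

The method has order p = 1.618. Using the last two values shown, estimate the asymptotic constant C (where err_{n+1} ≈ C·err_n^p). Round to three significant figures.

C ≈ err_7 / err_6^1.618
  = 3.462e-7 / (1.842e-4)^1.618
  = 3.462e-7 / 9.0623e-07 ≈ 0.38202

0.382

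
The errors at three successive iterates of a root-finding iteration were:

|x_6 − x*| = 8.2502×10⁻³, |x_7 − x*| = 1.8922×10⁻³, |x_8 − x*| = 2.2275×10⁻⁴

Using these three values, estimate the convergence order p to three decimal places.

1.453

p ≈ ln(|x_8 − x*|/|x_7 − x*|) / ln(|x_7 − x*|/|x_6 − x*|)
  = ln(2.2275×10⁻⁴/1.8922×10⁻³) / ln(1.8922×10⁻³/8.2502×10⁻³)
  = ln(0.11772) / ln(0.229352)
  = -2.139446 / -1.472497 ≈ 1.452937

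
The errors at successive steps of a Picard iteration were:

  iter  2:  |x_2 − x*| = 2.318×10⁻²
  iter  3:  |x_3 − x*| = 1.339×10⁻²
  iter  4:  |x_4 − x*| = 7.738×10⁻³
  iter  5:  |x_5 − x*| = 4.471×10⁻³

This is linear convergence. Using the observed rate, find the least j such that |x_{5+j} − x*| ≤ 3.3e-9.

Rate ρ ≈ |x_5 − x*|/|x_4 − x*| = 4.471×10⁻³/7.738×10⁻³ = 0.5778.
After j more steps, |x_{5+j} − x*| ≈ 4.471×10⁻³·ρ^j; need ρ^j ≤ 3.3e-9/4.471×10⁻³ = 7.3809e-07.
j ≥ ln(7.3809e-07)/ln(0.5778) = -14.1192/-0.54853 = 25.740.
So 26 more iterations are needed.

26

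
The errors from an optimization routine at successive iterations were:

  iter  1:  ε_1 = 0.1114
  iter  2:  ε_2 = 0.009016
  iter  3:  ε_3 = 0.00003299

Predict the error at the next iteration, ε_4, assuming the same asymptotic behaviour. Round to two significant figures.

1.2e-10

First estimate the order: p ≈ ln(ε_3/ε_2) / ln(ε_2/ε_1) = ln(0.00003299/0.009016)/ln(0.009016/0.1114) = ln(0.00365905)/ln(0.0809336) ≈ 2.2316.
Then ε_4 ≈ ε_3·(ε_3/ε_2)^p = 0.00003299·(0.00365905)^2.2316 = 0.00003299·3.65101e-06 ≈ 1.204e-10.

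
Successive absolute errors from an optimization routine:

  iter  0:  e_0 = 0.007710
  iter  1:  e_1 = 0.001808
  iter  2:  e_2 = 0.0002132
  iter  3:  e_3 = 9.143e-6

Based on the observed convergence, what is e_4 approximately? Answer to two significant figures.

8.8e-8

First estimate the order: p ≈ ln(e_3/e_2) / ln(e_2/e_1) = ln(9.143e-6/0.0002132)/ln(0.0002132/0.001808) = ln(0.0428846)/ln(0.11792) ≈ 1.4732.
Then e_4 ≈ e_3·(e_3/e_2)^p = 9.143e-6·(0.0428846)^1.4732 = 9.143e-6·0.00966288 ≈ 8.835e-08.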